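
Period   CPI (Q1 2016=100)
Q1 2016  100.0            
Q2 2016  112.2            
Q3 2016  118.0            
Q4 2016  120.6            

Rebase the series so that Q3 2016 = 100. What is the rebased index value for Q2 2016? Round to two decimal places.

95.08

Rebased(Q2 2016) = 112.2 / 118.0 × 100 = 95.0847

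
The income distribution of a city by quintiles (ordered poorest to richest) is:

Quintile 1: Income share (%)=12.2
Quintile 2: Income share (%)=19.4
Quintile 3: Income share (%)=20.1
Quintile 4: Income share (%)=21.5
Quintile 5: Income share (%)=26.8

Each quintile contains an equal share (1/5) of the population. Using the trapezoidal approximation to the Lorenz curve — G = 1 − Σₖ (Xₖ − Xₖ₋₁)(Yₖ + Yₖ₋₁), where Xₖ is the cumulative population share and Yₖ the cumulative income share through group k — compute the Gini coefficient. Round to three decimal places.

Cumulative income shares Yₖ: 0.1220, 0.3160, 0.5170, 0.7320, 1.0000
Σ (Xₖ−Xₖ₋₁)(Yₖ+Yₖ₋₁) = (1/5)(0.1220+0.0000) + (1/5)(0.3160+0.1220) + (1/5)(0.5170+0.3160) + (1/5)(0.7320+0.5170) + (1/5)(1.0000+0.7320)
  = 0.0244 + 0.0876 + 0.1666 + 0.2498 + 0.3464 = 0.8748
G = 1 − 0.8748 = 0.1252

0.125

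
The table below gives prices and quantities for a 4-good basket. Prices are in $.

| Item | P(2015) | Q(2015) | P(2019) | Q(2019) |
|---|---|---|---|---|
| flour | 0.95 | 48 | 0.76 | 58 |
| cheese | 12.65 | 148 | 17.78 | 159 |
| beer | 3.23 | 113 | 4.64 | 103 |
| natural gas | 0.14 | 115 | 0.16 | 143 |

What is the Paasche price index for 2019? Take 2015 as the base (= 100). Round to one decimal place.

Paasche price index uses current-period quantities as weights.
ΣP(2019)·Q(2019) = 0.76×58 + 17.78×159 + 4.64×103 + 0.16×143 = 44.08 + 2827.02 + 477.92 + 22.88 = 3371.9
ΣP(2015)·Q(2019) = 0.95×58 + 12.65×159 + 3.23×103 + 0.14×143 = 55.1 + 2011.35 + 332.69 + 20.02 = 2419.16
Index = 3371.9 / 2419.16 × 100 = 139.3831

139.4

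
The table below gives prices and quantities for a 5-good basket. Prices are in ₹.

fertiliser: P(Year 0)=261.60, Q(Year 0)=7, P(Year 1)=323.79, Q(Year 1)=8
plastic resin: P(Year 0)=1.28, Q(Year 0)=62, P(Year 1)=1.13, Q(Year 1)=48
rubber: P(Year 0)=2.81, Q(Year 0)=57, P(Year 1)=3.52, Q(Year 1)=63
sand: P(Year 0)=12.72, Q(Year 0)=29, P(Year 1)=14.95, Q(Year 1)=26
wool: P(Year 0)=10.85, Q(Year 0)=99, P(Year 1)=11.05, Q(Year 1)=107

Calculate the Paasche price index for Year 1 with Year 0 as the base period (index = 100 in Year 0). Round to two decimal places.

116.07

Paasche price index uses current-period quantities as weights.
ΣP(Year 1)·Q(Year 1) = 323.79×8 + 1.13×48 + 3.52×63 + 14.95×26 + 11.05×107 = 2590.32 + 54.24 + 221.76 + 388.7 + 1182.35 = 4437.37
ΣP(Year 0)·Q(Year 1) = 261.60×8 + 1.28×48 + 2.81×63 + 12.72×26 + 10.85×107 = 2092.8 + 61.44 + 177.03 + 330.72 + 1160.95 = 3822.94
Index = 4437.37 / 3822.94 × 100 = 116.0722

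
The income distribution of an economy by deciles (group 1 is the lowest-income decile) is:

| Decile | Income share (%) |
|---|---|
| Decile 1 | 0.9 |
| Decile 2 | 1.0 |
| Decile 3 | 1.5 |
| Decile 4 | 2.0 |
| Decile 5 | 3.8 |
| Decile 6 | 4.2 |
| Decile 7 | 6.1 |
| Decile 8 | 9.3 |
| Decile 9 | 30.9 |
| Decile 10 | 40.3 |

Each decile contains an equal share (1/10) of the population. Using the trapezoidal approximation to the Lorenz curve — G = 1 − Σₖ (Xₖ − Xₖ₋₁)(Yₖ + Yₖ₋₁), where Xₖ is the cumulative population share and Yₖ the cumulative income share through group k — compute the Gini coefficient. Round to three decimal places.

0.616

Cumulative income shares Yₖ: 0.0090, 0.0190, 0.0340, 0.0540, 0.0920, 0.1340, 0.1950, 0.2880, 0.5970, 1.0000
Σ (Xₖ−Xₖ₋₁)(Yₖ+Yₖ₋₁) = (1/10)(0.0090+0.0000) + (1/10)(0.0190+0.0090) + (1/10)(0.0340+0.0190) + (1/10)(0.0540+0.0340) + (1/10)(0.0920+0.0540) + (1/10)(0.1340+0.0920) + (1/10)(0.1950+0.1340) + (1/10)(0.2880+0.1950) + (1/10)(0.5970+0.2880) + (1/10)(1.0000+0.5970)
  = 0.0009 + 0.0028 + 0.0053 + 0.0088 + 0.0146 + 0.0226 + 0.0329 + 0.0483 + 0.0885 + 0.1597 = 0.3844
G = 1 − 0.3844 = 0.6156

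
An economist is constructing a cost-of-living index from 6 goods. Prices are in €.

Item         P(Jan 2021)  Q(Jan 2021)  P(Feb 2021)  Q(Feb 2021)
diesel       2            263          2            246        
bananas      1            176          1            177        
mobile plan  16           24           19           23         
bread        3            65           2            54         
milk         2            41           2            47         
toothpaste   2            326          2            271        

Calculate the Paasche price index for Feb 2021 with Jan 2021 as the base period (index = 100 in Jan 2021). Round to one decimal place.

100.8

Paasche price index uses current-period quantities as weights.
ΣP(Feb 2021)·Q(Feb 2021) = 2×246 + 1×177 + 19×23 + 2×54 + 2×47 + 2×271 = 492 + 177 + 437 + 108 + 94 + 542 = 1850
ΣP(Jan 2021)·Q(Feb 2021) = 2×246 + 1×177 + 16×23 + 3×54 + 2×47 + 2×271 = 492 + 177 + 368 + 162 + 94 + 542 = 1835
Index = 1850 / 1835 × 100 = 100.8174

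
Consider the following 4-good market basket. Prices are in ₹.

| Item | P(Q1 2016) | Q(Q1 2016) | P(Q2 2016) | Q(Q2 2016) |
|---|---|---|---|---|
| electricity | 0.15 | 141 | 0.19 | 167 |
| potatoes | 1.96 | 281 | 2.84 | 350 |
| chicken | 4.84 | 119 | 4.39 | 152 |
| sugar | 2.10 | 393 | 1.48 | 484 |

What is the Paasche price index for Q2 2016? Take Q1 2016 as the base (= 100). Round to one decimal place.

97.8

Paasche price index uses current-period quantities as weights.
ΣP(Q2 2016)·Q(Q2 2016) = 0.19×167 + 2.84×350 + 4.39×152 + 1.48×484 = 31.73 + 994 + 667.28 + 716.32 = 2409.33
ΣP(Q1 2016)·Q(Q2 2016) = 0.15×167 + 1.96×350 + 4.84×152 + 2.10×484 = 25.05 + 686 + 735.68 + 1016.4 = 2463.13
Index = 2409.33 / 2463.13 × 100 = 97.8158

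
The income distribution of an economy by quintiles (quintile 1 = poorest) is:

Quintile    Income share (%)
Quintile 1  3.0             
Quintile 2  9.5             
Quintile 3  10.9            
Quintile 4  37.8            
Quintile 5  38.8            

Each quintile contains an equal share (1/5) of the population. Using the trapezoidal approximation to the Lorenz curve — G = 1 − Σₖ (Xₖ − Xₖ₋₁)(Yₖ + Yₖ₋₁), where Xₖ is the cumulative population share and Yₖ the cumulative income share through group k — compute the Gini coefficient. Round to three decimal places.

0.400

Cumulative income shares Yₖ: 0.0300, 0.1250, 0.2340, 0.6120, 1.0000
Σ (Xₖ−Xₖ₋₁)(Yₖ+Yₖ₋₁) = (1/5)(0.0300+0.0000) + (1/5)(0.1250+0.0300) + (1/5)(0.2340+0.1250) + (1/5)(0.6120+0.2340) + (1/5)(1.0000+0.6120)
  = 0.0060 + 0.0310 + 0.0718 + 0.1692 + 0.3224 = 0.6004
G = 1 − 0.6004 = 0.3996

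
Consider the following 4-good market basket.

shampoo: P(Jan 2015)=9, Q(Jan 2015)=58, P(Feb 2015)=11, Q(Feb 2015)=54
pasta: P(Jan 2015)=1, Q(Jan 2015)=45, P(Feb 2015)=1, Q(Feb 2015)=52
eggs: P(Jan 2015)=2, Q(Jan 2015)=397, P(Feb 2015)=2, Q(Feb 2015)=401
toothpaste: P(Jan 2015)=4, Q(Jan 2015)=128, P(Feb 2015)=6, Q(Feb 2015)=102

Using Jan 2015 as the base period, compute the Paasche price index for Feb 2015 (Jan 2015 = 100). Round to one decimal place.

117.8

Paasche price index uses current-period quantities as weights.
ΣP(Feb 2015)·Q(Feb 2015) = 11×54 + 1×52 + 2×401 + 6×102 = 594 + 52 + 802 + 612 = 2060
ΣP(Jan 2015)·Q(Feb 2015) = 9×54 + 1×52 + 2×401 + 4×102 = 486 + 52 + 802 + 408 = 1748
Index = 2060 / 1748 × 100 = 117.8490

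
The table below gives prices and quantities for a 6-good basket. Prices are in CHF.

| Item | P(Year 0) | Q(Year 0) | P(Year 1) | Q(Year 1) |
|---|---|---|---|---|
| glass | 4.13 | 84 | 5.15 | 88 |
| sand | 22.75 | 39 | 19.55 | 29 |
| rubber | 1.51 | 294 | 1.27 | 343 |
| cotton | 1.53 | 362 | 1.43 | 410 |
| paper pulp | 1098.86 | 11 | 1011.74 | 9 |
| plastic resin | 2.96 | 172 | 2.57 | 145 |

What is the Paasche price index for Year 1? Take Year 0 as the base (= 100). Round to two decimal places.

Paasche price index uses current-period quantities as weights.
ΣP(Year 1)·Q(Year 1) = 5.15×88 + 19.55×29 + 1.27×343 + 1.43×410 + 1011.74×9 + 2.57×145 = 453.2 + 566.95 + 435.61 + 586.3 + 9105.66 + 372.65 = 11520.37
ΣP(Year 0)·Q(Year 1) = 4.13×88 + 22.75×29 + 1.51×343 + 1.53×410 + 1098.86×9 + 2.96×145 = 363.44 + 659.75 + 517.93 + 627.3 + 9889.74 + 429.2 = 12487.36
Index = 11520.37 / 12487.36 × 100 = 92.2562

92.26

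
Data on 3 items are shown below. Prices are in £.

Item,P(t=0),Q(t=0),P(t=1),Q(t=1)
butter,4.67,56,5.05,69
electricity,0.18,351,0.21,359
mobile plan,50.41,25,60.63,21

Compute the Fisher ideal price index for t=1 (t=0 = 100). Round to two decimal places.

117.77

Laspeyres component (base-period weights):
ΣP(t=1)Q(t=0) = 5.05×56 + 0.21×351 + 60.63×25 = 282.8 + 73.71 + 1515.75 = 1872.26
ΣP(t=0)Q(t=0) = 4.67×56 + 0.18×351 + 50.41×25 = 261.52 + 63.18 + 1260.25 = 1584.95
L = 1872.26 / 1584.95 × 100 = 118.1274
Paasche component (current-period weights):
ΣP(t=1)Q(t=1) = 5.05×69 + 0.21×359 + 60.63×21 = 348.45 + 75.39 + 1273.23 = 1697.07
ΣP(t=0)Q(t=1) = 4.67×69 + 0.18×359 + 50.41×21 = 322.23 + 64.62 + 1058.61 = 1445.46
P = 1697.07 / 1445.46 × 100 = 117.4069
Fisher = √(L × P) = √(118.1274 × 117.4069) = 117.7666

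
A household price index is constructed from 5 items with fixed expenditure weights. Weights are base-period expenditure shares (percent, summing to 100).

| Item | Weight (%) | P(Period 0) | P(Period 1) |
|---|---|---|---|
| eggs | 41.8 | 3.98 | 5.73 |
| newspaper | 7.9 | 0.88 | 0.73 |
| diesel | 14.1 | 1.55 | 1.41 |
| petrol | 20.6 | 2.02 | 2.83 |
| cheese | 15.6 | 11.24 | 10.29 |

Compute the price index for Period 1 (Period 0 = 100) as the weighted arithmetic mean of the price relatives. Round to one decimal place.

122.7

eggs: 41.8 × (5.73/3.98) = 41.8 × 1.439698 = 60.1794
newspaper: 7.9 × (0.73/0.88) = 7.9 × 0.829545 = 6.5534
diesel: 14.1 × (1.41/1.55) = 14.1 × 0.909677 = 12.8265
petrol: 20.6 × (2.83/2.02) = 20.6 × 1.400990 = 28.8604
cheese: 15.6 × (10.29/11.24) = 15.6 × 0.915480 = 14.2815
Index = Σ wᵢ·(p₁ᵢ/p₀ᵢ) = 60.1794 + 6.5534 + 12.8265 + 28.8604 + 14.2815 = 122.7011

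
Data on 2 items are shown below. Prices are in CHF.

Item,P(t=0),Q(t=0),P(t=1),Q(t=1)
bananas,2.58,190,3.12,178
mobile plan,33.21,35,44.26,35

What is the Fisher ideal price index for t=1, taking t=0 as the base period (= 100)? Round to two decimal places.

Laspeyres component (base-period weights):
ΣP(t=1)Q(t=0) = 3.12×190 + 44.26×35 = 592.8 + 1549.1 = 2141.9
ΣP(t=0)Q(t=0) = 2.58×190 + 33.21×35 = 490.2 + 1162.35 = 1652.55
L = 2141.9 / 1652.55 × 100 = 129.6118
Paasche component (current-period weights):
ΣP(t=1)Q(t=1) = 3.12×178 + 44.26×35 = 555.36 + 1549.1 = 2104.46
ΣP(t=0)Q(t=1) = 2.58×178 + 33.21×35 = 459.24 + 1162.35 = 1621.59
P = 2104.46 / 1621.59 × 100 = 129.7776
Fisher = √(L × P) = √(129.6118 × 129.7776) = 129.6947

129.69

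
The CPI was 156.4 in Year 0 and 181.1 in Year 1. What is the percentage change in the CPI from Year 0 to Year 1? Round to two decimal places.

15.79%

Change = (181.1 − 156.4) / 156.4 × 100
       = 24.7 / 156.4 × 100 = 15.7928%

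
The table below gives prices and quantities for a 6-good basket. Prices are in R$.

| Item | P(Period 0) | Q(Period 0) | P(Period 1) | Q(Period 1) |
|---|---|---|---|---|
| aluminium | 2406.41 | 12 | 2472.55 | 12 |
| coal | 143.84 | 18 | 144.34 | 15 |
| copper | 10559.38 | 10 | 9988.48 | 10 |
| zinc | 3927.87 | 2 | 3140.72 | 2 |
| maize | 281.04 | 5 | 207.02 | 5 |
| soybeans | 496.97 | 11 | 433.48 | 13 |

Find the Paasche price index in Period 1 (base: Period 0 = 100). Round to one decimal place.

95.0

Paasche price index uses current-period quantities as weights.
ΣP(Period 1)·Q(Period 1) = 2472.55×12 + 144.34×15 + 9988.48×10 + 3140.72×2 + 207.02×5 + 433.48×13 = 29670.6 + 2165.1 + 99884.8 + 6281.44 + 1035.1 + 5635.24 = 144672.28
ΣP(Period 0)·Q(Period 1) = 2406.41×12 + 143.84×15 + 10559.38×10 + 3927.87×2 + 281.04×5 + 496.97×13 = 28876.92 + 2157.6 + 105593.8 + 7855.74 + 1405.2 + 6460.61 = 152349.87
Index = 144672.28 / 152349.87 × 100 = 94.9606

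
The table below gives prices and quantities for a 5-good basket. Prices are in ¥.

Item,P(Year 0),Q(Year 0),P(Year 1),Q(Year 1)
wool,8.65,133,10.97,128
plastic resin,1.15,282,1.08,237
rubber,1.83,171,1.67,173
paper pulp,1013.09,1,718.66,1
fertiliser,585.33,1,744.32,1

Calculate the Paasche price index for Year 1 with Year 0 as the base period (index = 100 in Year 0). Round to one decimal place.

103.6

Paasche price index uses current-period quantities as weights.
ΣP(Year 1)·Q(Year 1) = 10.97×128 + 1.08×237 + 1.67×173 + 718.66×1 + 744.32×1 = 1404.16 + 255.96 + 288.91 + 718.66 + 744.32 = 3412.01
ΣP(Year 0)·Q(Year 1) = 8.65×128 + 1.15×237 + 1.83×173 + 1013.09×1 + 585.33×1 = 1107.2 + 272.55 + 316.59 + 1013.09 + 585.33 = 3294.76
Index = 3412.01 / 3294.76 × 100 = 103.5587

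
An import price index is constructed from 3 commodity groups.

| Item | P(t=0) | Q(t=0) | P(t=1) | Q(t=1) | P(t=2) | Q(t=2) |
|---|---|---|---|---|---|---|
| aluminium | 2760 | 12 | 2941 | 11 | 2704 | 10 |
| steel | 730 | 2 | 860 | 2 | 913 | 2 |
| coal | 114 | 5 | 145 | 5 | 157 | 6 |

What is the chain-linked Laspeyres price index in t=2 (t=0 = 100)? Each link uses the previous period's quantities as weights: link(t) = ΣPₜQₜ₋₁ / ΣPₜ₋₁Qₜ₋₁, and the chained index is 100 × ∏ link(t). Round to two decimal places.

99.83

Link t=0→t=1:
ΣP(t=1)Q(t=0) = 2941×12 + 860×2 + 145×5 = 35292 + 1720 + 725 = 37737
ΣP(t=0)Q(t=0) = 2760×12 + 730×2 + 114×5 = 33120 + 1460 + 570 = 35150
link = 37737/35150 = 1.073599
Link t=1→t=2:
ΣP(t=2)Q(t=1) = 2704×11 + 913×2 + 157×5 = 29744 + 1826 + 785 = 32355
ΣP(t=1)Q(t=1) = 2941×11 + 860×2 + 145×5 = 32351 + 1720 + 725 = 34796
link = 32355/34796 = 0.929848
Chained index = 100 × 1.073599 × 0.929848 = 99.8284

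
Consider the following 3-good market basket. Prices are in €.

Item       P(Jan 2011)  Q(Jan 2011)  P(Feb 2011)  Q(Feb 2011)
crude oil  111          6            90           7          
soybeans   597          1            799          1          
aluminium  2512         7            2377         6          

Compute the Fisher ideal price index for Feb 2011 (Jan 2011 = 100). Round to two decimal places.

Laspeyres component (base-period weights):
ΣP(Feb 2011)Q(Jan 2011) = 90×6 + 799×1 + 2377×7 = 540 + 799 + 16639 = 17978
ΣP(Jan 2011)Q(Jan 2011) = 111×6 + 597×1 + 2512×7 = 666 + 597 + 17584 = 18847
L = 17978 / 18847 × 100 = 95.3892
Paasche component (current-period weights):
ΣP(Feb 2011)Q(Feb 2011) = 90×7 + 799×1 + 2377×6 = 630 + 799 + 14262 = 15691
ΣP(Jan 2011)Q(Feb 2011) = 111×7 + 597×1 + 2512×6 = 777 + 597 + 15072 = 16446
P = 15691 / 16446 × 100 = 95.4092
Fisher = √(L × P) = √(95.3892 × 95.4092) = 95.3992

95.40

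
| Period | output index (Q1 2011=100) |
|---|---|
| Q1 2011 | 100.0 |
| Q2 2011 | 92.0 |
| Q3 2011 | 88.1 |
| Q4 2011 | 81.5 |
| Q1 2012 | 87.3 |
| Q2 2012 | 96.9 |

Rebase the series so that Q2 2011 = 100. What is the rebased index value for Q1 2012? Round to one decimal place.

94.9

Rebased(Q1 2012) = 87.3 / 92.0 × 100 = 94.8913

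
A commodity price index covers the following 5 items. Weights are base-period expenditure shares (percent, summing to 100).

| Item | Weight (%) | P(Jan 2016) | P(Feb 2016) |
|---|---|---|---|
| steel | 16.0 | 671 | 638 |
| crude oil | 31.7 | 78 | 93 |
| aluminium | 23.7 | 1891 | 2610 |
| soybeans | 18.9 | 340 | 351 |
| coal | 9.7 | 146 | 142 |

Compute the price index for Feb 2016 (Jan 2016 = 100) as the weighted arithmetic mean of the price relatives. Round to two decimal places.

steel: 16.0 × (638/671) = 16.0 × 0.950820 = 15.2131
crude oil: 31.7 × (93/78) = 31.7 × 1.192308 = 37.7962
aluminium: 23.7 × (2610/1891) = 23.7 × 1.380222 = 32.7113
soybeans: 18.9 × (351/340) = 18.9 × 1.032353 = 19.5115
coal: 9.7 × (142/146) = 9.7 × 0.972603 = 9.4342
Index = Σ wᵢ·(p₁ᵢ/p₀ᵢ) = 15.2131 + 37.7962 + 32.7113 + 19.5115 + 9.4342 = 114.6662

114.67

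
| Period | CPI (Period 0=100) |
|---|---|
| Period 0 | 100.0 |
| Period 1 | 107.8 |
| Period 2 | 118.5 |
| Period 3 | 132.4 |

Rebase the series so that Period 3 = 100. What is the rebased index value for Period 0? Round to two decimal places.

75.53

Rebased(Period 0) = 100.0 / 132.4 × 100 = 75.5287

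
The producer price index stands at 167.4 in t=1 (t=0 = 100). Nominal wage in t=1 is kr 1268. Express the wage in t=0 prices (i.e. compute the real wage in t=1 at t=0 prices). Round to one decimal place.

757.5

Real = Nominal ÷ (Index/100) = 1268 ÷ (167.4/100)
     = 1268 ÷ 1.674 = 757.4671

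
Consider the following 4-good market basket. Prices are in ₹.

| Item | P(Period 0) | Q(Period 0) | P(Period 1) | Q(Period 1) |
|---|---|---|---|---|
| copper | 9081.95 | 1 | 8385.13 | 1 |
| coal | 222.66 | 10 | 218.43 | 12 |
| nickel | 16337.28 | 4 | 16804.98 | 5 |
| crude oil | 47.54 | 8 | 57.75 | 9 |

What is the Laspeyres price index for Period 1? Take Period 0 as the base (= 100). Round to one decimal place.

101.6

Laspeyres price index uses base-period quantities as weights.
ΣP(Period 1)·Q(Period 0) = 8385.13×1 + 218.43×10 + 16804.98×4 + 57.75×8 = 8385.13 + 2184.3 + 67219.92 + 462 = 78251.35
ΣP(Period 0)·Q(Period 0) = 9081.95×1 + 222.66×10 + 16337.28×4 + 47.54×8 = 9081.95 + 2226.6 + 65349.12 + 380.32 = 77037.99
Index = 78251.35 / 77037.99 × 100 = 101.5750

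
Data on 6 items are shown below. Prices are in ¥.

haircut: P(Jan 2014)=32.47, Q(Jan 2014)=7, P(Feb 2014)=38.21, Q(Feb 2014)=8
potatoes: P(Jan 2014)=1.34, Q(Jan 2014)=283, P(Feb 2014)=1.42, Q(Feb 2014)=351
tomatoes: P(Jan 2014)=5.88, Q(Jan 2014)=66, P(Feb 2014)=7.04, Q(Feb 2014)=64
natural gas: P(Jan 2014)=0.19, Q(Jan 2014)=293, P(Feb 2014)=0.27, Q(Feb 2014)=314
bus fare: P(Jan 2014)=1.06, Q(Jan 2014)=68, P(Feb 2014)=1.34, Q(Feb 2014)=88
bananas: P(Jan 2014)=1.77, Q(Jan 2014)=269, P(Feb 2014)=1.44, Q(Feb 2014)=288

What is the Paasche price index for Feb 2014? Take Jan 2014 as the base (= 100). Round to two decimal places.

Paasche price index uses current-period quantities as weights.
ΣP(Feb 2014)·Q(Feb 2014) = 38.21×8 + 1.42×351 + 7.04×64 + 0.27×314 + 1.34×88 + 1.44×288 = 305.68 + 498.42 + 450.56 + 84.78 + 117.92 + 414.72 = 1872.08
ΣP(Jan 2014)·Q(Feb 2014) = 32.47×8 + 1.34×351 + 5.88×64 + 0.19×314 + 1.06×88 + 1.77×288 = 259.76 + 470.34 + 376.32 + 59.66 + 93.28 + 509.76 = 1769.12
Index = 1872.08 / 1769.12 × 100 = 105.8198

105.82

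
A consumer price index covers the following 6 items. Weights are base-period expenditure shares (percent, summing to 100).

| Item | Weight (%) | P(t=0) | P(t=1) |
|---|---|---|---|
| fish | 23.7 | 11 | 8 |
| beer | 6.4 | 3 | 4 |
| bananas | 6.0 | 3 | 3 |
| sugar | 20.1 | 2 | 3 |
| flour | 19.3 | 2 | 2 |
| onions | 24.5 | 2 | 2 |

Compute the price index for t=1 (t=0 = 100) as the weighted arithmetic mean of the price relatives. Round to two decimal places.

105.72

fish: 23.7 × (8/11) = 23.7 × 0.727273 = 17.2364
beer: 6.4 × (4/3) = 6.4 × 1.333333 = 8.5333
bananas: 6.0 × (3/3) = 6.0 × 1.000000 = 6.0000
sugar: 20.1 × (3/2) = 20.1 × 1.500000 = 30.1500
flour: 19.3 × (2/2) = 19.3 × 1.000000 = 19.3000
onions: 24.5 × (2/2) = 24.5 × 1.000000 = 24.5000
Index = Σ wᵢ·(p₁ᵢ/p₀ᵢ) = 17.2364 + 8.5333 + 6.0000 + 30.1500 + 19.3000 + 24.5000 = 105.7197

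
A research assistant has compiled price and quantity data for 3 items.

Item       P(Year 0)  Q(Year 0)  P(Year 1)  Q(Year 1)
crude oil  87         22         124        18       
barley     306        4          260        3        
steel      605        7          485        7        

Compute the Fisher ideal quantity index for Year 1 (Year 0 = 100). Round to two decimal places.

Laspeyres component (base-period weights):
ΣP(Year 0)Q(Year 1) = 87×18 + 306×3 + 605×7 = 1566 + 918 + 4235 = 6719
ΣP(Year 0)Q(Year 0) = 87×22 + 306×4 + 605×7 = 1914 + 1224 + 4235 = 7373
L = 6719 / 7373 × 100 = 91.1298
Paasche component (current-period weights):
ΣP(Year 1)Q(Year 1) = 124×18 + 260×3 + 485×7 = 2232 + 780 + 3395 = 6407
ΣP(Year 1)Q(Year 0) = 124×22 + 260×4 + 485×7 = 2728 + 1040 + 3395 = 7163
P = 6407 / 7163 × 100 = 89.4458
Fisher = √(L × P) = √(91.1298 × 89.4458) = 90.2839

90.28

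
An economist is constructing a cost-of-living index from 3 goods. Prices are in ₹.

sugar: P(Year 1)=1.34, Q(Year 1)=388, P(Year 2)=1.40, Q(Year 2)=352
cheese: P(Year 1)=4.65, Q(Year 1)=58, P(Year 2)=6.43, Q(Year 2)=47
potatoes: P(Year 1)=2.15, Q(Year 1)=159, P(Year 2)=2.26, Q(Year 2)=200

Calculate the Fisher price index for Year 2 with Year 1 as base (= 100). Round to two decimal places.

112.02

Laspeyres component (base-period weights):
ΣP(Year 2)Q(Year 1) = 1.40×388 + 6.43×58 + 2.26×159 = 543.2 + 372.94 + 359.34 = 1275.48
ΣP(Year 1)Q(Year 1) = 1.34×388 + 4.65×58 + 2.15×159 = 519.92 + 269.7 + 341.85 = 1131.47
L = 1275.48 / 1131.47 × 100 = 112.7277
Paasche component (current-period weights):
ΣP(Year 2)Q(Year 2) = 1.40×352 + 6.43×47 + 2.26×200 = 492.8 + 302.21 + 452 = 1247.01
ΣP(Year 1)Q(Year 2) = 1.34×352 + 4.65×47 + 2.15×200 = 471.68 + 218.55 + 430 = 1120.23
P = 1247.01 / 1120.23 × 100 = 111.3173
Fisher = √(L × P) = √(112.7277 × 111.3173) = 112.0203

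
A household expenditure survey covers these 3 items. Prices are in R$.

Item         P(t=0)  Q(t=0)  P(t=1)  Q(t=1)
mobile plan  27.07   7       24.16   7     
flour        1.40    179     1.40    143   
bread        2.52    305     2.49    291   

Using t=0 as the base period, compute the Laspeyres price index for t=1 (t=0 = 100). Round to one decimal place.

97.6

Laspeyres price index uses base-period quantities as weights.
ΣP(t=1)·Q(t=0) = 24.16×7 + 1.40×179 + 2.49×305 = 169.12 + 250.6 + 759.45 = 1179.17
ΣP(t=0)·Q(t=0) = 27.07×7 + 1.40×179 + 2.52×305 = 189.49 + 250.6 + 768.6 = 1208.69
Index = 1179.17 / 1208.69 × 100 = 97.5577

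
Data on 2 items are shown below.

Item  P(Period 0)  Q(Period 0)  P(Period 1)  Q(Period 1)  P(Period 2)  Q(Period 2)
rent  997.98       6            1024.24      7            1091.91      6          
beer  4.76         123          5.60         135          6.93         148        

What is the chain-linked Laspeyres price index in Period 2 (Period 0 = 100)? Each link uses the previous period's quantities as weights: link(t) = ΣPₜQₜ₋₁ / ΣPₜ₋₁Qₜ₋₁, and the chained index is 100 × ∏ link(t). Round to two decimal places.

Link Period 0→Period 1:
ΣP(Period 1)Q(Period 0) = 1024.24×6 + 5.60×123 = 6145.44 + 688.8 = 6834.24
ΣP(Period 0)Q(Period 0) = 997.98×6 + 4.76×123 = 5987.88 + 585.48 = 6573.36
link = 6834.24/6573.36 = 1.039687
Link Period 1→Period 2:
ΣP(Period 2)Q(Period 1) = 1091.91×7 + 6.93×135 = 7643.37 + 935.55 = 8578.92
ΣP(Period 1)Q(Period 1) = 1024.24×7 + 5.60×135 = 7169.68 + 756 = 7925.68
link = 8578.92/7925.68 = 1.082421
Chained index = 100 × 1.039687 × 1.082421 = 112.5379

112.54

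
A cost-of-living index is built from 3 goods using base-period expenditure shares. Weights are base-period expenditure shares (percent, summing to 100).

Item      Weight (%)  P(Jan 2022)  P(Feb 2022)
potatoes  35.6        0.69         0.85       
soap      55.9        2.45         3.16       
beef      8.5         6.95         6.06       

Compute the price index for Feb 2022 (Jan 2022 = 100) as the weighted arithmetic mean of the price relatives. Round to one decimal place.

potatoes: 35.6 × (0.85/0.69) = 35.6 × 1.231884 = 43.8551
soap: 55.9 × (3.16/2.45) = 55.9 × 1.289796 = 72.0996
beef: 8.5 × (6.06/6.95) = 8.5 × 0.871942 = 7.4115
Index = Σ wᵢ·(p₁ᵢ/p₀ᵢ) = 43.8551 + 72.0996 + 7.4115 = 123.3662

123.4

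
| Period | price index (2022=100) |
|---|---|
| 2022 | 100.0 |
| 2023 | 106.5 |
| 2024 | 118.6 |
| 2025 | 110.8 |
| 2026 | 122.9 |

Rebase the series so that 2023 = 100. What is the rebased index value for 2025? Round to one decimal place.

104.0

Rebased(2025) = 110.8 / 106.5 × 100 = 104.0376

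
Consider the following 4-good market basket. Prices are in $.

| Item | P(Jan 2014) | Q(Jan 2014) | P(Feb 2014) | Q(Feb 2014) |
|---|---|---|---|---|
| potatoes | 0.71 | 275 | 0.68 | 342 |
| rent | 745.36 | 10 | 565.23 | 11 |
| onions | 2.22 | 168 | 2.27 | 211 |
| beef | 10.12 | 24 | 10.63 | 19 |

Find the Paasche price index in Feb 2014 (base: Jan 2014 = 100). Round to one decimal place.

Paasche price index uses current-period quantities as weights.
ΣP(Feb 2014)·Q(Feb 2014) = 0.68×342 + 565.23×11 + 2.27×211 + 10.63×19 = 232.56 + 6217.53 + 478.97 + 201.97 = 7131.03
ΣP(Jan 2014)·Q(Feb 2014) = 0.71×342 + 745.36×11 + 2.22×211 + 10.12×19 = 242.82 + 8198.96 + 468.42 + 192.28 = 9102.48
Index = 7131.03 / 9102.48 × 100 = 78.3416

78.3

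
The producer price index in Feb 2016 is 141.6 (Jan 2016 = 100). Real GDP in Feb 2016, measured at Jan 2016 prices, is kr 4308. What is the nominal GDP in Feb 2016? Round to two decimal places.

Nominal = Real × (Index/100) = 4308 × (141.6/100)
        = 4308 × 1.416 = 6100.1280

6100.13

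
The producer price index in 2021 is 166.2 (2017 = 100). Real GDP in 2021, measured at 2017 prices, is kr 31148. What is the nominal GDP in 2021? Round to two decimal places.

51767.98

Nominal = Real × (Index/100) = 31148 × (166.2/100)
        = 31148 × 1.662 = 51767.9760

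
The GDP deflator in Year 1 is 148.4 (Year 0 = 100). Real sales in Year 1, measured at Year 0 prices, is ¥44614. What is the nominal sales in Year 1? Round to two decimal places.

Nominal = Real × (Index/100) = 44614 × (148.4/100)
        = 44614 × 1.484 = 66207.1760

66207.18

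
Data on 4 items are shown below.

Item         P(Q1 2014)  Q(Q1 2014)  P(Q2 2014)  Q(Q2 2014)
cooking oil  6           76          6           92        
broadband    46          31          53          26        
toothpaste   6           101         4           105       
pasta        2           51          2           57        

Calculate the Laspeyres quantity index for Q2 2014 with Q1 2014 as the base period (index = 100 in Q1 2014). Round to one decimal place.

Laspeyres quantity index uses base-period prices as weights.
ΣP(Q1 2014)·Q(Q2 2014) = 6×92 + 46×26 + 6×105 + 2×57 = 552 + 1196 + 630 + 114 = 2492
ΣP(Q1 2014)·Q(Q1 2014) = 6×76 + 46×31 + 6×101 + 2×51 = 456 + 1426 + 606 + 102 = 2590
Index = 2492 / 2590 × 100 = 96.2162

96.2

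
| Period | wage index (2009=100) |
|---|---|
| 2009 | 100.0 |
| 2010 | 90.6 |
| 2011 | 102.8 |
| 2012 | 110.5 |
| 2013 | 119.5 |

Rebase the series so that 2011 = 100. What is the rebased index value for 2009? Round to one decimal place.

Rebased(2009) = 100.0 / 102.8 × 100 = 97.2763

97.3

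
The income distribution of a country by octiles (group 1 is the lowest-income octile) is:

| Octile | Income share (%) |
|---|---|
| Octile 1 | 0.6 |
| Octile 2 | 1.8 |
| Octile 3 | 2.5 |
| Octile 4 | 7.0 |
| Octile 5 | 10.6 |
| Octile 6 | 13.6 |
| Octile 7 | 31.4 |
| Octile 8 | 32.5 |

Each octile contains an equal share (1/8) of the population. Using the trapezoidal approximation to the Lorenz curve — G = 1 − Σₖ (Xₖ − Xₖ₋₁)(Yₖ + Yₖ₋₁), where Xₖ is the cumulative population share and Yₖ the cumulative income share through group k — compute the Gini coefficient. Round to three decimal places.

0.510

Cumulative income shares Yₖ: 0.0060, 0.0240, 0.0490, 0.1190, 0.2250, 0.3610, 0.6750, 1.0000
Σ (Xₖ−Xₖ₋₁)(Yₖ+Yₖ₋₁) = (1/8)(0.0060+0.0000) + (1/8)(0.0240+0.0060) + (1/8)(0.0490+0.0240) + (1/8)(0.1190+0.0490) + (1/8)(0.2250+0.1190) + (1/8)(0.3610+0.2250) + (1/8)(0.6750+0.3610) + (1/8)(1.0000+0.6750)
  = 0.0008 + 0.0037 + 0.0091 + 0.0210 + 0.0430 + 0.0732 + 0.1295 + 0.2094 = 0.4898
G = 1 − 0.4898 = 0.5102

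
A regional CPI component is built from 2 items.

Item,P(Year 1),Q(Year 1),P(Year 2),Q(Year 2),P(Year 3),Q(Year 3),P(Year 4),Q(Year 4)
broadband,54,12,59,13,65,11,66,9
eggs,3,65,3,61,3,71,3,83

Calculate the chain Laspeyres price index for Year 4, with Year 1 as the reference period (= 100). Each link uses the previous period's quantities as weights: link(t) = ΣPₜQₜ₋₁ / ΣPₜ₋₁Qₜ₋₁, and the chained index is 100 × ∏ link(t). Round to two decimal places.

Link Year 1→Year 2:
ΣP(Year 2)Q(Year 1) = 59×12 + 3×65 = 708 + 195 = 903
ΣP(Year 1)Q(Year 1) = 54×12 + 3×65 = 648 + 195 = 843
link = 903/843 = 1.071174
Link Year 2→Year 3:
ΣP(Year 3)Q(Year 2) = 65×13 + 3×61 = 845 + 183 = 1028
ΣP(Year 2)Q(Year 2) = 59×13 + 3×61 = 767 + 183 = 950
link = 1028/950 = 1.082105
Link Year 3→Year 4:
ΣP(Year 4)Q(Year 3) = 66×11 + 3×71 = 726 + 213 = 939
ΣP(Year 3)Q(Year 3) = 65×11 + 3×71 = 715 + 213 = 928
link = 939/928 = 1.011853
Chained index = 100 × 1.071174 × 1.082105 × 1.011853 = 117.2863

117.29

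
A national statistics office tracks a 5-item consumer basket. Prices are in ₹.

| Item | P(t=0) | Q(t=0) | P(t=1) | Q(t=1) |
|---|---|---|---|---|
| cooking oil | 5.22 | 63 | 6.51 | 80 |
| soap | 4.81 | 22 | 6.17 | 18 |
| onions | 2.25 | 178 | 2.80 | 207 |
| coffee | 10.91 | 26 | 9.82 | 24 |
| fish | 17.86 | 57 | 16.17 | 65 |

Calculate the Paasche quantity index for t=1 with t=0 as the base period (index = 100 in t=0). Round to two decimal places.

Paasche quantity index uses current-period prices as weights.
ΣP(t=1)·Q(t=1) = 6.51×80 + 6.17×18 + 2.80×207 + 9.82×24 + 16.17×65 = 520.8 + 111.06 + 579.6 + 235.68 + 1051.05 = 2498.19
ΣP(t=1)·Q(t=0) = 6.51×63 + 6.17×22 + 2.80×178 + 9.82×26 + 16.17×57 = 410.13 + 135.74 + 498.4 + 255.32 + 921.69 = 2221.28
Index = 2498.19 / 2221.28 × 100 = 112.4662

112.47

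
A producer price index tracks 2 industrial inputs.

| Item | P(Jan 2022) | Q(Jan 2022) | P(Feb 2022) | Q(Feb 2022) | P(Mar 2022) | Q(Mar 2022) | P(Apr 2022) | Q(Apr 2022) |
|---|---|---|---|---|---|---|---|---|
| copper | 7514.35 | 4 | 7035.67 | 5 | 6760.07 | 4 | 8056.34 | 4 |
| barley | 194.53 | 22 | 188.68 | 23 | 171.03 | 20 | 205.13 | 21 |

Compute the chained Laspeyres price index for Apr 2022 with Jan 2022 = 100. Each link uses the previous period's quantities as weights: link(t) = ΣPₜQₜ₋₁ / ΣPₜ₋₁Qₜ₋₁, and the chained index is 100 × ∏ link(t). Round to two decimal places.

107.10

Link Jan 2022→Feb 2022:
ΣP(Feb 2022)Q(Jan 2022) = 7035.67×4 + 188.68×22 = 28142.68 + 4150.96 = 32293.64
ΣP(Jan 2022)Q(Jan 2022) = 7514.35×4 + 194.53×22 = 30057.4 + 4279.66 = 34337.06
link = 32293.64/34337.06 = 0.940489
Link Feb 2022→Mar 2022:
ΣP(Mar 2022)Q(Feb 2022) = 6760.07×5 + 171.03×23 = 33800.35 + 3933.69 = 37734.04
ΣP(Feb 2022)Q(Feb 2022) = 7035.67×5 + 188.68×23 = 35178.35 + 4339.64 = 39517.99
link = 37734.04/39517.99 = 0.954857
Link Mar 2022→Apr 2022:
ΣP(Apr 2022)Q(Mar 2022) = 8056.34×4 + 205.13×20 = 32225.36 + 4102.6 = 36327.96
ΣP(Mar 2022)Q(Mar 2022) = 6760.07×4 + 171.03×20 = 27040.28 + 3420.6 = 30460.88
link = 36327.96/30460.88 = 1.192610
Chained index = 100 × 0.940489 × 0.954857 × 1.192610 = 107.1004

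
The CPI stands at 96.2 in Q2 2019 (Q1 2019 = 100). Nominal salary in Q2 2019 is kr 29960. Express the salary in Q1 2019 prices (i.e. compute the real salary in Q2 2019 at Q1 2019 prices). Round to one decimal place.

31143.5

Real = Nominal ÷ (Index/100) = 29960 ÷ (96.2/100)
     = 29960 ÷ 0.962 = 31143.4511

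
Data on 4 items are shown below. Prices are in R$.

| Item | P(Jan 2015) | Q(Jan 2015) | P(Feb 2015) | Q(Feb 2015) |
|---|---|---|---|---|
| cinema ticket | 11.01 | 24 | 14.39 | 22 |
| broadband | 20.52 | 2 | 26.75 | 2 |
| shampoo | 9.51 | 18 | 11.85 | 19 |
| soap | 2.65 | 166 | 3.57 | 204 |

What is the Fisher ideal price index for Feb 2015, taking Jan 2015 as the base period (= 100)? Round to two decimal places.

131.61

Laspeyres component (base-period weights):
ΣP(Feb 2015)Q(Jan 2015) = 14.39×24 + 26.75×2 + 11.85×18 + 3.57×166 = 345.36 + 53.5 + 213.3 + 592.62 = 1204.78
ΣP(Jan 2015)Q(Jan 2015) = 11.01×24 + 20.52×2 + 9.51×18 + 2.65×166 = 264.24 + 41.04 + 171.18 + 439.9 = 916.36
L = 1204.78 / 916.36 × 100 = 131.4745
Paasche component (current-period weights):
ΣP(Feb 2015)Q(Feb 2015) = 14.39×22 + 26.75×2 + 11.85×19 + 3.57×204 = 316.58 + 53.5 + 225.15 + 728.28 = 1323.51
ΣP(Jan 2015)Q(Feb 2015) = 11.01×22 + 20.52×2 + 9.51×19 + 2.65×204 = 242.22 + 41.04 + 180.69 + 540.6 = 1004.55
P = 1323.51 / 1004.55 × 100 = 131.7515
Fisher = √(L × P) = √(131.4745 × 131.7515) = 131.6130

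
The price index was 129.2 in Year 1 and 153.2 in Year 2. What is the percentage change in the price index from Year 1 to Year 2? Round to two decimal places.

Change = (153.2 − 129.2) / 129.2 × 100
       = 24.0 / 129.2 × 100 = 18.5759%

18.58%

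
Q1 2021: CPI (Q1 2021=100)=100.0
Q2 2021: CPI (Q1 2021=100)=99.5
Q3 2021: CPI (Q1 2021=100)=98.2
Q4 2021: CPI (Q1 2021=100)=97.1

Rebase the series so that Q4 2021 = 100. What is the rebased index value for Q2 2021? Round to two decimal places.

Rebased(Q2 2021) = 99.5 / 97.1 × 100 = 102.4717

102.47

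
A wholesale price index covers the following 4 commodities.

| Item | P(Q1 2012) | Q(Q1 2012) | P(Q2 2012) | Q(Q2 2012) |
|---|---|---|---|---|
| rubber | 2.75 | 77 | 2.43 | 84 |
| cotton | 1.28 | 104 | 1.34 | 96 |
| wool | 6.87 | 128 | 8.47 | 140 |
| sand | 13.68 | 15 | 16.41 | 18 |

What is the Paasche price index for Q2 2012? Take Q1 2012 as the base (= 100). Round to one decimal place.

Paasche price index uses current-period quantities as weights.
ΣP(Q2 2012)·Q(Q2 2012) = 2.43×84 + 1.34×96 + 8.47×140 + 16.41×18 = 204.12 + 128.64 + 1185.8 + 295.38 = 1813.94
ΣP(Q1 2012)·Q(Q2 2012) = 2.75×84 + 1.28×96 + 6.87×140 + 13.68×18 = 231 + 122.88 + 961.8 + 246.24 = 1561.92
Index = 1813.94 / 1561.92 × 100 = 116.1353

116.1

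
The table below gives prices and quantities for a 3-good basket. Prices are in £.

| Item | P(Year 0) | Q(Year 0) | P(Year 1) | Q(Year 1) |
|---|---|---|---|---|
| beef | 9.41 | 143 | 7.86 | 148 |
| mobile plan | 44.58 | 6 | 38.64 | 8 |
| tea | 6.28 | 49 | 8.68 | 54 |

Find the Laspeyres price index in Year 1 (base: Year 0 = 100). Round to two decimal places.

Laspeyres price index uses base-period quantities as weights.
ΣP(Year 1)·Q(Year 0) = 7.86×143 + 38.64×6 + 8.68×49 = 1123.98 + 231.84 + 425.32 = 1781.14
ΣP(Year 0)·Q(Year 0) = 9.41×143 + 44.58×6 + 6.28×49 = 1345.63 + 267.48 + 307.72 = 1920.83
Index = 1781.14 / 1920.83 × 100 = 92.7276

92.73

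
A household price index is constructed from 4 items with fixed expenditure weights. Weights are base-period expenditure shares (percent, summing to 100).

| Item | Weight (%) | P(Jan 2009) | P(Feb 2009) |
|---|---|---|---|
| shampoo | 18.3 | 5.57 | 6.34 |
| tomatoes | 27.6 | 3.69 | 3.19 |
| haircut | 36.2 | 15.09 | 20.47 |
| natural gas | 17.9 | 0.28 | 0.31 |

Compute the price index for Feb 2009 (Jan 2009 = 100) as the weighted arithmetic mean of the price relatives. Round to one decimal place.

113.6

shampoo: 18.3 × (6.34/5.57) = 18.3 × 1.138241 = 20.8298
tomatoes: 27.6 × (3.19/3.69) = 27.6 × 0.864499 = 23.8602
haircut: 36.2 × (20.47/15.09) = 36.2 × 1.356528 = 49.1063
natural gas: 17.9 × (0.31/0.28) = 17.9 × 1.107143 = 19.8179
Index = Σ wᵢ·(p₁ᵢ/p₀ᵢ) = 20.8298 + 23.8602 + 49.1063 + 19.8179 = 113.6141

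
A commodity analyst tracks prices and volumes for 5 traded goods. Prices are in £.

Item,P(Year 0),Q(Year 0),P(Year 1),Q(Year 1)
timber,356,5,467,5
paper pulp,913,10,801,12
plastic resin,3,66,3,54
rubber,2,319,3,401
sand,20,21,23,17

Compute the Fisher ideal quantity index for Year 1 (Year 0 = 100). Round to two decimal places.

Laspeyres component (base-period weights):
ΣP(Year 0)Q(Year 1) = 356×5 + 913×12 + 3×54 + 2×401 + 20×17 = 1780 + 10956 + 162 + 802 + 340 = 14040
ΣP(Year 0)Q(Year 0) = 356×5 + 913×10 + 3×66 + 2×319 + 20×21 = 1780 + 9130 + 198 + 638 + 420 = 12166
L = 14040 / 12166 × 100 = 115.4036
Paasche component (current-period weights):
ΣP(Year 1)Q(Year 1) = 467×5 + 801×12 + 3×54 + 3×401 + 23×17 = 2335 + 9612 + 162 + 1203 + 391 = 13703
ΣP(Year 1)Q(Year 0) = 467×5 + 801×10 + 3×66 + 3×319 + 23×21 = 2335 + 8010 + 198 + 957 + 483 = 11983
P = 13703 / 11983 × 100 = 114.3537
Fisher = √(L × P) = √(115.4036 × 114.3537) = 114.8774

114.88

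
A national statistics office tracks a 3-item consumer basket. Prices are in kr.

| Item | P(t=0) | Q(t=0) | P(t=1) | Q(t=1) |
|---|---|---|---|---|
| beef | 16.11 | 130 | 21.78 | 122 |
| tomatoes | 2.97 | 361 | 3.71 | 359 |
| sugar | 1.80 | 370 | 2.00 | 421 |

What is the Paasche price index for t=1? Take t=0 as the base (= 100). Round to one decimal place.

127.5

Paasche price index uses current-period quantities as weights.
ΣP(t=1)·Q(t=1) = 21.78×122 + 3.71×359 + 2.00×421 = 2657.16 + 1331.89 + 842 = 4831.05
ΣP(t=0)·Q(t=1) = 16.11×122 + 2.97×359 + 1.80×421 = 1965.42 + 1066.23 + 757.8 = 3789.45
Index = 4831.05 / 3789.45 × 100 = 127.4868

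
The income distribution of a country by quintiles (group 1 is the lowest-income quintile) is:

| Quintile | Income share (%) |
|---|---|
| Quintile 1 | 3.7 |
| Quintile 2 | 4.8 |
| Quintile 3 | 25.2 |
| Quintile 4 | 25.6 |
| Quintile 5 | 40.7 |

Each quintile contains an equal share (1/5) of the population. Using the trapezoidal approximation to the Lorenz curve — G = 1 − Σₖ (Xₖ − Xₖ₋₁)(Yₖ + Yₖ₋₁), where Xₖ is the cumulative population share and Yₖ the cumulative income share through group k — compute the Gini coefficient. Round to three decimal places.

Cumulative income shares Yₖ: 0.0370, 0.0850, 0.3370, 0.5930, 1.0000
Σ (Xₖ−Xₖ₋₁)(Yₖ+Yₖ₋₁) = (1/5)(0.0370+0.0000) + (1/5)(0.0850+0.0370) + (1/5)(0.3370+0.0850) + (1/5)(0.5930+0.3370) + (1/5)(1.0000+0.5930)
  = 0.0074 + 0.0244 + 0.0844 + 0.1860 + 0.3186 = 0.6208
G = 1 − 0.6208 = 0.3792

0.379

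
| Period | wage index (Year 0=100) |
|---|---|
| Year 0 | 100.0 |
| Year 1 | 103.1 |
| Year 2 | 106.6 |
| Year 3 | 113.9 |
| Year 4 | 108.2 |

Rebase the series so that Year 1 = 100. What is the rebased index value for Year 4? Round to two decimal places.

Rebased(Year 4) = 108.2 / 103.1 × 100 = 104.9467

104.95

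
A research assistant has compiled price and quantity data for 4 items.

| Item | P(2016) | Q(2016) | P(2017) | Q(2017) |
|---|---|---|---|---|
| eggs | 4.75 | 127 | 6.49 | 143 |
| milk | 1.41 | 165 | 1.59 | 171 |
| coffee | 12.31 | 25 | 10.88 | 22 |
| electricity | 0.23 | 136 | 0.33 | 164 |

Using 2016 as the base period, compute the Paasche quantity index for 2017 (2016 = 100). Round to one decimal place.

106.4

Paasche quantity index uses current-period prices as weights.
ΣP(2017)·Q(2017) = 6.49×143 + 1.59×171 + 10.88×22 + 0.33×164 = 928.07 + 271.89 + 239.36 + 54.12 = 1493.44
ΣP(2017)·Q(2016) = 6.49×127 + 1.59×165 + 10.88×25 + 0.33×136 = 824.23 + 262.35 + 272 + 44.88 = 1403.46
Index = 1493.44 / 1403.46 × 100 = 106.4113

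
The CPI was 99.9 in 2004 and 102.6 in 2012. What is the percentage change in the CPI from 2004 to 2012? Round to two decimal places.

2.70%

Change = (102.6 − 99.9) / 99.9 × 100
       = 2.7 / 99.9 × 100 = 2.7027%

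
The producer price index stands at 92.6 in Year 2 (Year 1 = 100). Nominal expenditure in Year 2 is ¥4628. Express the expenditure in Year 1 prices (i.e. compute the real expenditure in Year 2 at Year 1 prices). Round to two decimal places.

4997.84

Real = Nominal ÷ (Index/100) = 4628 ÷ (92.6/100)
     = 4628 ÷ 0.926 = 4997.8402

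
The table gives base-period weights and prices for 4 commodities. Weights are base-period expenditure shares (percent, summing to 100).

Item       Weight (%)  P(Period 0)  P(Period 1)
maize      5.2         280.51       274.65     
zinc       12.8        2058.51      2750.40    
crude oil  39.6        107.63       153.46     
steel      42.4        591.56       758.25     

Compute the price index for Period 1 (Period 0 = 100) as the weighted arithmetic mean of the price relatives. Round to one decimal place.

133.0

maize: 5.2 × (274.65/280.51) = 5.2 × 0.979109 = 5.0914
zinc: 12.8 × (2750.40/2058.51) = 12.8 × 1.336112 = 17.1022
crude oil: 39.6 × (153.46/107.63) = 39.6 × 1.425811 = 56.4621
steel: 42.4 × (758.25/591.56) = 42.4 × 1.281780 = 54.3475
Index = Σ wᵢ·(p₁ᵢ/p₀ᵢ) = 5.0914 + 17.1022 + 56.4621 + 54.3475 = 133.0032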